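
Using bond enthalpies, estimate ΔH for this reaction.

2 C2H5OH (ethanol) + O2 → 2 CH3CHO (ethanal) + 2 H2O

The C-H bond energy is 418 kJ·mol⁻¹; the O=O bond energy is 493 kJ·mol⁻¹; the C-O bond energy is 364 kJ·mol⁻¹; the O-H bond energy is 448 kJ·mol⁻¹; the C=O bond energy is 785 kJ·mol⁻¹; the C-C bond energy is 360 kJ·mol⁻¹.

ΔH ≈ −409 kJ

Bonds broken (reactants):
  C-C: 2 × 360 = 720
  C-H: 10 × 418 = 4180
  C-O: 2 × 364 = 728
  O-H: 2 × 448 = 896
  O=O: 1 × 493 = 493
  Σ(broken) = 7017 kJ
Bonds formed (products):
  C-C: 2 × 360 = 720
  C-H: 8 × 418 = 3344
  C=O: 2 × 785 = 1570
  O-H: 4 × 448 = 1792
  Σ(formed) = 7426 kJ
ΔH = Σ(broken) − Σ(formed) = 7017 − 7426 = −409 kJ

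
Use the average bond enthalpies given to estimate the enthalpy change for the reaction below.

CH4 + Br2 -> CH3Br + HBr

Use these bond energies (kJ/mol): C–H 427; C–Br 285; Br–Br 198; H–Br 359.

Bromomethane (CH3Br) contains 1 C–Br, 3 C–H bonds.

ΔH ≈ −19 kJ

Bonds broken (reactants):
  Br–Br: 1 × 198 = 198
  C–H: 4 × 427 = 1708
  Σ(broken) = 1906 kJ
Bonds formed (products):
  C–Br: 1 × 285 = 285
  C–H: 3 × 427 = 1281
  H–Br: 1 × 359 = 359
  Σ(formed) = 1925 kJ
ΔH = Σ(broken) − Σ(formed) = 1906 − 1925 = −19 kJ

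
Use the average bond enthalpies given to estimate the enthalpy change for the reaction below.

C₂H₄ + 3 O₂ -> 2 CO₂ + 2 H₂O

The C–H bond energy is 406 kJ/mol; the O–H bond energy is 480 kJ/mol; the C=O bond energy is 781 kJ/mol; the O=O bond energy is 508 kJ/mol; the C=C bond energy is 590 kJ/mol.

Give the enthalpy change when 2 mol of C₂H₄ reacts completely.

ΔH = −2612 kJ

Bonds broken (reactants):
  C–H: 4 × 406 = 1624
  C=C: 1 × 590 = 590
  O=O: 3 × 508 = 1524
  Σ(broken) = 3738 kJ
Bonds formed (products):
  C=O: 4 × 781 = 3124
  O–H: 4 × 480 = 1920
  Σ(formed) = 5044 kJ
ΔH = Σ(broken) − Σ(formed) = 3738 − 5044 = −1306 kJ
For 2× the reaction as written: 2 × (−1306) = −2612 kJ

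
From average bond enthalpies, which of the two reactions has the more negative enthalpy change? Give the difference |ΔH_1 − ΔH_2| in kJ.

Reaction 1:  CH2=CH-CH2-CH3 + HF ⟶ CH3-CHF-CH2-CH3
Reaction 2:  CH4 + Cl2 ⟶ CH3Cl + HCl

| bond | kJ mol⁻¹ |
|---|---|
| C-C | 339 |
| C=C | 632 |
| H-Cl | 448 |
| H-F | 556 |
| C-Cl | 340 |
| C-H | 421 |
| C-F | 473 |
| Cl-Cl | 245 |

Reaction 1:
  Bonds broken (reactants):
    C-C: 2 × 339 = 678
    C-H: 8 × 421 = 3368
    C=C: 1 × 632 = 632
    H-F: 1 × 556 = 556
    Σ(broken) = 5234 kJ
  Bonds formed (products):
    C-C: 3 × 339 = 1017
    C-F: 1 × 473 = 473
    C-H: 9 × 421 = 3789
    Σ(formed) = 5279 kJ
  ΔH_1 = 5234 − 5279 = −45 kJ
Reaction 2:
  Bonds broken (reactants):
    C-H: 4 × 421 = 1684
    Cl-Cl: 1 × 245 = 245
    Σ(broken) = 1929 kJ
  Bonds formed (products):
    C-Cl: 1 × 340 = 340
    C-H: 3 × 421 = 1263
    H-Cl: 1 × 448 = 448
    Σ(formed) = 2051 kJ
  ΔH_2 = 1929 − 2051 = −122 kJ
ΔH_1 − ΔH_2 = +77 kJ, so reaction 2 has the more negative ΔH; |ΔH_1 − ΔH_2| = 77 kJ.

Reaction 2, by 77 kJ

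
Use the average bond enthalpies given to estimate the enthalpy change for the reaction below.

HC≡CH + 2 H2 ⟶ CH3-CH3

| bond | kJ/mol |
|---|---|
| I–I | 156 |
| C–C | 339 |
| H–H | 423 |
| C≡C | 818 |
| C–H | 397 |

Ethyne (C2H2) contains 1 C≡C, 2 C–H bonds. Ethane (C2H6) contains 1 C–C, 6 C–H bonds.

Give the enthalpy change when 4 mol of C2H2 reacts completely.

Bonds broken (reactants):
  C≡C: 1 × 818 = 818
  C–H: 2 × 397 = 794
  H–H: 2 × 423 = 846
  Σ(broken) = 2458 kJ
Bonds formed (products):
  C–C: 1 × 339 = 339
  C–H: 6 × 397 = 2382
  Σ(formed) = 2721 kJ
ΔH = Σ(broken) − Σ(formed) = 2458 − 2721 = −263 kJ
For 4× the reaction as written: 4 × (−263) = −1052 kJ

ΔH = −1052 kJ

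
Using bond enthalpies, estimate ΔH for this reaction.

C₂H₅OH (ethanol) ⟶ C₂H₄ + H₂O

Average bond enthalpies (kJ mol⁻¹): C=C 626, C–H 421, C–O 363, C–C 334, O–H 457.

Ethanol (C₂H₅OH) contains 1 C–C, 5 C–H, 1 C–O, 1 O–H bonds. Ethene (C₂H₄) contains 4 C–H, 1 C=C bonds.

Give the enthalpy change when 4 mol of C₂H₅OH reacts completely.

ΔH = +140 kJ

Bonds broken (reactants):
  C–C: 1 × 334 = 334
  C–H: 5 × 421 = 2105
  C–O: 1 × 363 = 363
  O–H: 1 × 457 = 457
  Σ(broken) = 3259 kJ
Bonds formed (products):
  C–H: 4 × 421 = 1684
  C=C: 1 × 626 = 626
  O–H: 2 × 457 = 914
  Σ(formed) = 3224 kJ
ΔH = Σ(broken) − Σ(formed) = 3259 − 3224 = +35 kJ
For 4× the reaction as written: 4 × (+35) = +140 kJ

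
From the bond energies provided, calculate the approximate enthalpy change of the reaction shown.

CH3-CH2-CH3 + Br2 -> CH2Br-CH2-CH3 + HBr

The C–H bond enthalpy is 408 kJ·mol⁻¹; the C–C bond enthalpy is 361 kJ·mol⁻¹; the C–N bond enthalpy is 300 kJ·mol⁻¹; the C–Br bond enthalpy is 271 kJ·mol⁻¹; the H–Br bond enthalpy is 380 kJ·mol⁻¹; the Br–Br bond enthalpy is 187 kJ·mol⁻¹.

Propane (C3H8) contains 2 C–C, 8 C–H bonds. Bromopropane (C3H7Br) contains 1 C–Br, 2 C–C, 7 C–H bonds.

ΔH ≈ −56 kJ

Bonds broken (reactants):
  Br–Br: 1 × 187 = 187
  C–C: 2 × 361 = 722
  C–H: 8 × 408 = 3264
  Σ(broken) = 4173 kJ
Bonds formed (products):
  C–Br: 1 × 271 = 271
  C–C: 2 × 361 = 722
  C–H: 7 × 408 = 2856
  H–Br: 1 × 380 = 380
  Σ(formed) = 4229 kJ
ΔH = Σ(broken) − Σ(formed) = 4173 − 4229 = −56 kJ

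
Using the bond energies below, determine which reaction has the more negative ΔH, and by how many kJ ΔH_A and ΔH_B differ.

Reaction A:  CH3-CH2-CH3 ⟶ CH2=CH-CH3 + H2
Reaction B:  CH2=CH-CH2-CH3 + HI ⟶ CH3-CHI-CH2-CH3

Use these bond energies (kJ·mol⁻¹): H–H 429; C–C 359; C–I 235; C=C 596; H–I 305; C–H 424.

Reaction A:
  Bonds broken (reactants):
    C–C: 2 × 359 = 718
    C–H: 8 × 424 = 3392
    Σ(broken) = 4110 kJ
  Bonds formed (products):
    C–C: 1 × 359 = 359
    C–H: 6 × 424 = 2544
    C=C: 1 × 596 = 596
    H–H: 1 × 429 = 429
    Σ(formed) = 3928 kJ
  ΔH_A = 4110 − 3928 = +182 kJ
Reaction B:
  Bonds broken (reactants):
    C–C: 2 × 359 = 718
    C–H: 8 × 424 = 3392
    C=C: 1 × 596 = 596
    H–I: 1 × 305 = 305
    Σ(broken) = 5011 kJ
  Bonds formed (products):
    C–C: 3 × 359 = 1077
    C–H: 9 × 424 = 3816
    C–I: 1 × 235 = 235
    Σ(formed) = 5128 kJ
  ΔH_B = 5011 − 5128 = −117 kJ
ΔH_A − ΔH_B = +299 kJ, so reaction B has the more negative ΔH; |ΔH_A − ΔH_B| = 299 kJ.

Reaction B, by 299 kJ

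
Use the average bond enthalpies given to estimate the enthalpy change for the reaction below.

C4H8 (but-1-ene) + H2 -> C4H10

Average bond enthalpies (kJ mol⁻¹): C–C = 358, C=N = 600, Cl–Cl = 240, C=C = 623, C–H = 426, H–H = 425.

ΔH ≈ −162 kJ

Bonds broken (reactants):
  C–C: 2 × 358 = 716
  C–H: 8 × 426 = 3408
  C=C: 1 × 623 = 623
  H–H: 1 × 425 = 425
  Σ(broken) = 5172 kJ
Bonds formed (products):
  C–C: 3 × 358 = 1074
  C–H: 10 × 426 = 4260
  Σ(formed) = 5334 kJ
ΔH = Σ(broken) − Σ(formed) = 5172 − 5334 = −162 kJ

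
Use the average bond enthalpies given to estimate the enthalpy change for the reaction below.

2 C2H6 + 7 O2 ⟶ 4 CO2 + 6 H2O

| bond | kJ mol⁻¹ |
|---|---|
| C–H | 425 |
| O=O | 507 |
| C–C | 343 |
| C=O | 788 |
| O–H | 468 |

Bonds broken (reactants):
  C–C: 2 × 343 = 686
  C–H: 12 × 425 = 5100
  O=O: 7 × 507 = 3549
  Σ(broken) = 9335 kJ
Bonds formed (products):
  C=O: 8 × 788 = 6304
  O–H: 12 × 468 = 5616
  Σ(formed) = 11920 kJ
ΔH = Σ(broken) − Σ(formed) = 9335 − 11920 = −2585 kJ

ΔH ≈ −2585 kJ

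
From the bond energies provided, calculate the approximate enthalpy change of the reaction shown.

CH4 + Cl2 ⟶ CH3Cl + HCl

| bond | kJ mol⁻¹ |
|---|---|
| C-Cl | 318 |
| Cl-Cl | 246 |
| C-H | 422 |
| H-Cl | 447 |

ΔH ≈ −97 kJ

Bonds broken (reactants):
  C-H: 4 × 422 = 1688
  Cl-Cl: 1 × 246 = 246
  Σ(broken) = 1934 kJ
Bonds formed (products):
  C-Cl: 1 × 318 = 318
  C-H: 3 × 422 = 1266
  H-Cl: 1 × 447 = 447
  Σ(formed) = 2031 kJ
ΔH = Σ(broken) − Σ(formed) = 1934 − 2031 = −97 kJ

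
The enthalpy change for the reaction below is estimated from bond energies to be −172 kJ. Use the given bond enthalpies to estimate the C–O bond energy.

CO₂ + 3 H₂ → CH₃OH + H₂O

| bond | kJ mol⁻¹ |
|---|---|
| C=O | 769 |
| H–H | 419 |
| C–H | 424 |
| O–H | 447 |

Let D be the C–O bond energy.
Σ(broken) = 2×769 + 3×419 = 2795
Σ(formed) = 3×424 + 1×D + 3×447 = 2613 + D
ΔH = Σ(broken) − Σ(formed) = (2795) − (2613 + D) = +182 − D
Setting this equal to −172 kJ gives D = 354 kJ/mol.

D(C–O) ≈ 354 kJ/mol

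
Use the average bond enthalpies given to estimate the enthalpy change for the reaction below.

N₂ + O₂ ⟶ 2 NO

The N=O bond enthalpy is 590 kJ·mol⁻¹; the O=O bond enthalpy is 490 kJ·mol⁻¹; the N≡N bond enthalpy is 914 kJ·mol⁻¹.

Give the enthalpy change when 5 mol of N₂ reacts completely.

ΔH = +1120 kJ

Bonds broken (reactants):
  N≡N: 1 × 914 = 914
  O=O: 1 × 490 = 490
  Σ(broken) = 1404 kJ
Bonds formed (products):
  N=O: 2 × 590 = 1180
  Σ(formed) = 1180 kJ
ΔH = Σ(broken) − Σ(formed) = 1404 − 1180 = +224 kJ
For 5× the reaction as written: 5 × (+224) = +1120 kJ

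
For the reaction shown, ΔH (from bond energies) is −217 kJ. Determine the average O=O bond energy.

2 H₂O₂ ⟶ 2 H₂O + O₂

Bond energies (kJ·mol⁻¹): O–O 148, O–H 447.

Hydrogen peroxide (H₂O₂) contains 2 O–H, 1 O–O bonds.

Let D be the O=O bond energy.
Σ(broken) = 4×447 + 2×148 = 2084
Σ(formed) = 4×447 + 1×D = 1788 + D
ΔH = Σ(broken) − Σ(formed) = (2084) − (1788 + D) = +296 − D
Setting this equal to −217 kJ gives D = 513 kJ/mol.

D(O=O) ≈ 513 kJ/mol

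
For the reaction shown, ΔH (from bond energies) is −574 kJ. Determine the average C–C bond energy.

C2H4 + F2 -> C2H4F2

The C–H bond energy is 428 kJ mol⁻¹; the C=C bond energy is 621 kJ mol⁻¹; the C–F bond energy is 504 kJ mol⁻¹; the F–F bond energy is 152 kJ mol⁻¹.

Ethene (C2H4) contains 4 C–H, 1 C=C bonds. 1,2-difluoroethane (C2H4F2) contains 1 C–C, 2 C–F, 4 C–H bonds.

Let D be the C–C bond energy.
Σ(broken) = 4×428 + 1×621 + 1×152 = 2485
Σ(formed) = 1×D + 2×504 + 4×428 = 2720 + D
ΔH = Σ(broken) − Σ(formed) = (2485) − (2720 + D) = −235 − D
Setting this equal to −574 kJ gives D = 339 kJ/mol.

D(C–C) ≈ 339 kJ/mol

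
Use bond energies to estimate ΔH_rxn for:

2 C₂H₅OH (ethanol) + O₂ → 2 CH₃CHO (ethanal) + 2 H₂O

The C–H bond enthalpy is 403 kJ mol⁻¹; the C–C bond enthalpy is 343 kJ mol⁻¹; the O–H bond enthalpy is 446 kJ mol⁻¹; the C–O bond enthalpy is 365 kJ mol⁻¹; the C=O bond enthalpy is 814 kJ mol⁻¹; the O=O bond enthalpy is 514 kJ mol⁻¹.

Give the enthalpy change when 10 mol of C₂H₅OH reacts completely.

ΔH = −2350 kJ

Bonds broken (reactants):
  C–C: 2 × 343 = 686
  C–H: 10 × 403 = 4030
  C–O: 2 × 365 = 730
  O–H: 2 × 446 = 892
  O=O: 1 × 514 = 514
  Σ(broken) = 6852 kJ
Bonds formed (products):
  C–C: 2 × 343 = 686
  C–H: 8 × 403 = 3224
  C=O: 2 × 814 = 1628
  O–H: 4 × 446 = 1784
  Σ(formed) = 7322 kJ
ΔH = Σ(broken) − Σ(formed) = 6852 − 7322 = −470 kJ
For 5× the reaction as written: 5 × (−470) = −2350 kJ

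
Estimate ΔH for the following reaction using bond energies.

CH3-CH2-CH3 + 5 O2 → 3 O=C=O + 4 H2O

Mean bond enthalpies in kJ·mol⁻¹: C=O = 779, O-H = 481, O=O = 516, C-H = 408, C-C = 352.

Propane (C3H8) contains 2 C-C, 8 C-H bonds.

Bonds broken (reactants):
  C-C: 2 × 352 = 704
  C-H: 8 × 408 = 3264
  O=O: 5 × 516 = 2580
  Σ(broken) = 6548 kJ
Bonds formed (products):
  C=O: 6 × 779 = 4674
  O-H: 8 × 481 = 3848
  Σ(formed) = 8522 kJ
ΔH = Σ(broken) − Σ(formed) = 6548 − 8522 = −1974 kJ

ΔH ≈ −1974 kJ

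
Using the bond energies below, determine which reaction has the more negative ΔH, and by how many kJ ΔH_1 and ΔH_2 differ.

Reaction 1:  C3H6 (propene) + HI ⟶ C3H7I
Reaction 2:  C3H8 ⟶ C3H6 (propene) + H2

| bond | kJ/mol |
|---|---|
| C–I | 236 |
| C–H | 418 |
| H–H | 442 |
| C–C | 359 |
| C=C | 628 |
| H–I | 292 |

Reaction 1:
  Bonds broken (reactants):
    C–C: 1 × 359 = 359
    C–H: 6 × 418 = 2508
    C=C: 1 × 628 = 628
    H–I: 1 × 292 = 292
    Σ(broken) = 3787 kJ
  Bonds formed (products):
    C–C: 2 × 359 = 718
    C–H: 7 × 418 = 2926
    C–I: 1 × 236 = 236
    Σ(formed) = 3880 kJ
  ΔH_1 = 3787 − 3880 = −93 kJ
Reaction 2:
  Bonds broken (reactants):
    C–C: 2 × 359 = 718
    C–H: 8 × 418 = 3344
    Σ(broken) = 4062 kJ
  Bonds formed (products):
    C–C: 1 × 359 = 359
    C–H: 6 × 418 = 2508
    C=C: 1 × 628 = 628
    H–H: 1 × 442 = 442
    Σ(formed) = 3937 kJ
  ΔH_2 = 4062 − 3937 = +125 kJ
ΔH_1 − ΔH_2 = −218 kJ, so reaction 1 has the more negative ΔH; |ΔH_1 − ΔH_2| = 218 kJ.

Reaction 1, by 218 kJ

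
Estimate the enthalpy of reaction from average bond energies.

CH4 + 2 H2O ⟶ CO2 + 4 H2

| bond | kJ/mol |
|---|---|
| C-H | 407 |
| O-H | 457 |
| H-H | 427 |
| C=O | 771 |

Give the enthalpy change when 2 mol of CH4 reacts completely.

Bonds broken (reactants):
  C-H: 4 × 407 = 1628
  O-H: 4 × 457 = 1828
  Σ(broken) = 3456 kJ
Bonds formed (products):
  C=O: 2 × 771 = 1542
  H-H: 4 × 427 = 1708
  Σ(formed) = 3250 kJ
ΔH = Σ(broken) − Σ(formed) = 3456 − 3250 = +206 kJ
For 2× the reaction as written: 2 × (+206) = +412 kJ

ΔH = +412 kJ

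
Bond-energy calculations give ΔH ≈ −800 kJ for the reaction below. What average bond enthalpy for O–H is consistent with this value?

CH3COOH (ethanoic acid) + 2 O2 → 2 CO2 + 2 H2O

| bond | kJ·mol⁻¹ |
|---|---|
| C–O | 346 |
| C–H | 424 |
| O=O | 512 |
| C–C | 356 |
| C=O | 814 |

D(O–H) ≈ 452 kJ/mol

Let D be the O–H bond energy.
Σ(broken) = 1×356 + 3×424 + 1×346 + 1×814 + 1×D + 2×512 = 3812 + D
Σ(formed) = 4×814 + 4×D = 3256 + 4D
ΔH = Σ(broken) − Σ(formed) = (3812 + D) − (3256 + 4D) = +556 − 3D
Setting this equal to −800 kJ gives 3D = 1356, so D = 452 kJ/mol.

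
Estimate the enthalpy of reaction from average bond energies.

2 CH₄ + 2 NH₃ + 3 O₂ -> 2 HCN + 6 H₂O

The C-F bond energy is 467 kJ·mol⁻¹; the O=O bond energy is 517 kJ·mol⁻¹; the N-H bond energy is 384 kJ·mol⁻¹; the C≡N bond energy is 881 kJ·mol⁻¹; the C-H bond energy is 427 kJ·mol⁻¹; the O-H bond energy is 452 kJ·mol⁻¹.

ΔH ≈ −769 kJ

Bonds broken (reactants):
  C-H: 8 × 427 = 3416
  N-H: 6 × 384 = 2304
  O=O: 3 × 517 = 1551
  Σ(broken) = 7271 kJ
Bonds formed (products):
  C≡N: 2 × 881 = 1762
  C-H: 2 × 427 = 854
  O-H: 12 × 452 = 5424
  Σ(formed) = 8040 kJ
ΔH = Σ(broken) − Σ(formed) = 7271 − 8040 = −769 kJ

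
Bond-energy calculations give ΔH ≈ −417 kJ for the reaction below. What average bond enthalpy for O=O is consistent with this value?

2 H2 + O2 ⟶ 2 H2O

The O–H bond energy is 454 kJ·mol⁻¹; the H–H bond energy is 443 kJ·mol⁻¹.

Let D be the O=O bond energy.
Σ(broken) = 2×443 + 1×D = 886 + D
Σ(formed) = 4×454 = 1816
ΔH = Σ(broken) − Σ(formed) = (886 + D) − (1816) = −930 + D
Setting this equal to −417 kJ gives D = 513 kJ/mol.

D(O=O) ≈ 513 kJ/mol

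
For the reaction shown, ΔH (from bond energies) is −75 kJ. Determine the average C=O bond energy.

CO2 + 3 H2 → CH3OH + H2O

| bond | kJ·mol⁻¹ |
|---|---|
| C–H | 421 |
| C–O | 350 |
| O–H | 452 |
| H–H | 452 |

Let D be the C=O bond energy.
Σ(broken) = 2×D + 3×452 = 1356 + 2D
Σ(formed) = 3×421 + 1×350 + 3×452 = 2969
ΔH = Σ(broken) − Σ(formed) = (1356 + 2D) − (2969) = −1613 + 2D
Setting this equal to −75 kJ gives 2D = 1538, so D = 769 kJ/mol.

D(C=O) ≈ 769 kJ/mol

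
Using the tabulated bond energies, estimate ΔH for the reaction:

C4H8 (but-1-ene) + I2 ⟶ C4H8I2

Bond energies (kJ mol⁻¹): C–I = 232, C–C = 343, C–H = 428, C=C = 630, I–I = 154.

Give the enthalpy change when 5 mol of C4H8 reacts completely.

ΔH = −115 kJ

Bonds broken (reactants):
  C–C: 2 × 343 = 686
  C–H: 8 × 428 = 3424
  C=C: 1 × 630 = 630
  I–I: 1 × 154 = 154
  Σ(broken) = 4894 kJ
Bonds formed (products):
  C–C: 3 × 343 = 1029
  C–H: 8 × 428 = 3424
  C–I: 2 × 232 = 464
  Σ(formed) = 4917 kJ
ΔH = Σ(broken) − Σ(formed) = 4894 − 4917 = −23 kJ
For 5× the reaction as written: 5 × (−23) = −115 kJ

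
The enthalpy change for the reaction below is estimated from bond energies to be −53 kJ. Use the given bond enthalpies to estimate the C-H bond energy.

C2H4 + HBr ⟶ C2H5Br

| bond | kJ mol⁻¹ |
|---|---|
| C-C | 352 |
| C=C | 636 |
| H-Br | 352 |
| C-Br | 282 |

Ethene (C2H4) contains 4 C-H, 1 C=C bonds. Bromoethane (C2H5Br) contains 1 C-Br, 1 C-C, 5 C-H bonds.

Let D be the C-H bond energy.
Σ(broken) = 4×D + 1×636 + 1×352 = 988 + 4D
Σ(formed) = 1×282 + 1×352 + 5×D = 634 + 5D
ΔH = Σ(broken) − Σ(formed) = (988 + 4D) − (634 + 5D) = +354 − D
Setting this equal to −53 kJ gives D = 407 kJ/mol.

D(C-H) ≈ 407 kJ/mol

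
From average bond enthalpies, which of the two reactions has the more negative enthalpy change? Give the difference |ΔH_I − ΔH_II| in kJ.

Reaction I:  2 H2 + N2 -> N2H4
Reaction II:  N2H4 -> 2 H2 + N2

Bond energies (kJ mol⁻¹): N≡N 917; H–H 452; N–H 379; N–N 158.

Reaction II, by 294 kJ

Reaction I:
  Bonds broken (reactants):
    H–H: 2 × 452 = 904
    N≡N: 1 × 917 = 917
    Σ(broken) = 1821 kJ
  Bonds formed (products):
    N–H: 4 × 379 = 1516
    N–N: 1 × 158 = 158
    Σ(formed) = 1674 kJ
  ΔH_I = 1821 − 1674 = +147 kJ
Reaction II:
  Bonds broken (reactants):
    N–H: 4 × 379 = 1516
    N–N: 1 × 158 = 158
    Σ(broken) = 1674 kJ
  Bonds formed (products):
    H–H: 2 × 452 = 904
    N≡N: 1 × 917 = 917
    Σ(formed) = 1821 kJ
  ΔH_II = 1674 − 1821 = −147 kJ
ΔH_I − ΔH_II = +294 kJ, so reaction II has the more negative ΔH; |ΔH_I − ΔH_II| = 294 kJ.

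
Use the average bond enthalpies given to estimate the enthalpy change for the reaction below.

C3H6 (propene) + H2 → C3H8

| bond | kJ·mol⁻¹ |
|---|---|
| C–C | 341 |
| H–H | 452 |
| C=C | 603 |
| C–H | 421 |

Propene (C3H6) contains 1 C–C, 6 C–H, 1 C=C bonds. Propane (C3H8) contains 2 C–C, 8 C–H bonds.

Bonds broken (reactants):
  C–C: 1 × 341 = 341
  C–H: 6 × 421 = 2526
  C=C: 1 × 603 = 603
  H–H: 1 × 452 = 452
  Σ(broken) = 3922 kJ
Bonds formed (products):
  C–C: 2 × 341 = 682
  C–H: 8 × 421 = 3368
  Σ(formed) = 4050 kJ
ΔH = Σ(broken) − Σ(formed) = 3922 − 4050 = −128 kJ

ΔH ≈ −128 kJ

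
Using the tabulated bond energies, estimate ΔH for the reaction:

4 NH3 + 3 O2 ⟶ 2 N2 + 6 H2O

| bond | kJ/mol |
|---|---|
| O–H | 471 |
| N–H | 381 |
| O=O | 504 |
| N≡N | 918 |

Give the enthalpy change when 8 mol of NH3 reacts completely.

ΔH = −2808 kJ

Bonds broken (reactants):
  N–H: 12 × 381 = 4572
  O=O: 3 × 504 = 1512
  Σ(broken) = 6084 kJ
Bonds formed (products):
  N≡N: 2 × 918 = 1836
  O–H: 12 × 471 = 5652
  Σ(formed) = 7488 kJ
ΔH = Σ(broken) − Σ(formed) = 6084 − 7488 = −1404 kJ
For 2× the reaction as written: 2 × (−1404) = −2808 kJ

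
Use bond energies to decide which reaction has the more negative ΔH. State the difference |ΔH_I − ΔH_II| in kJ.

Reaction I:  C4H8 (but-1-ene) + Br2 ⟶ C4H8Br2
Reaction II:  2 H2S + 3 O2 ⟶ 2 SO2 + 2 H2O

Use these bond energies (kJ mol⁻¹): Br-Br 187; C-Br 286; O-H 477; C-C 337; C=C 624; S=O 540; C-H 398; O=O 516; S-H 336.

Reaction I:
  Bonds broken (reactants):
    Br-Br: 1 × 187 = 187
    C-C: 2 × 337 = 674
    C-H: 8 × 398 = 3184
    C=C: 1 × 624 = 624
    Σ(broken) = 4669 kJ
  Bonds formed (products):
    C-Br: 2 × 286 = 572
    C-C: 3 × 337 = 1011
    C-H: 8 × 398 = 3184
    Σ(formed) = 4767 kJ
  ΔH_I = 4669 − 4767 = −98 kJ
Reaction II:
  Bonds broken (reactants):
    O=O: 3 × 516 = 1548
    S-H: 4 × 336 = 1344
    Σ(broken) = 2892 kJ
  Bonds formed (products):
    O-H: 4 × 477 = 1908
    S=O: 4 × 540 = 2160
    Σ(formed) = 4068 kJ
  ΔH_II = 2892 − 4068 = −1176 kJ
ΔH_I − ΔH_II = +1078 kJ, so reaction II has the more negative ΔH; |ΔH_I − ΔH_II| = 1078 kJ.

Reaction II, by 1078 kJ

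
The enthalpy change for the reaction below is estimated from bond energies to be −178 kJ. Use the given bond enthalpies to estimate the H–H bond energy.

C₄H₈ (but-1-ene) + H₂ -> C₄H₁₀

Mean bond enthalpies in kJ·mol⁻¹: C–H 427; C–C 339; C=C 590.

Let D be the H–H bond energy.
Σ(broken) = 2×339 + 8×427 + 1×590 + 1×D = 4684 + D
Σ(formed) = 3×339 + 10×427 = 5287
ΔH = Σ(broken) − Σ(formed) = (4684 + D) − (5287) = −603 + D
Setting this equal to −178 kJ gives D = 425 kJ/mol.

D(H–H) ≈ 425 kJ/mol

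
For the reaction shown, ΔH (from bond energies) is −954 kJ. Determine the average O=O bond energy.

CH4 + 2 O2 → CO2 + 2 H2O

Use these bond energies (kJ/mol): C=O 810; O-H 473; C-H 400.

Let D be the O=O bond energy.
Σ(broken) = 4×400 + 2×D = 1600 + 2D
Σ(formed) = 2×810 + 4×473 = 3512
ΔH = Σ(broken) − Σ(formed) = (1600 + 2D) − (3512) = −1912 + 2D
Setting this equal to −954 kJ gives 2D = 958, so D = 479 kJ/mol.

D(O=O) ≈ 479 kJ/mol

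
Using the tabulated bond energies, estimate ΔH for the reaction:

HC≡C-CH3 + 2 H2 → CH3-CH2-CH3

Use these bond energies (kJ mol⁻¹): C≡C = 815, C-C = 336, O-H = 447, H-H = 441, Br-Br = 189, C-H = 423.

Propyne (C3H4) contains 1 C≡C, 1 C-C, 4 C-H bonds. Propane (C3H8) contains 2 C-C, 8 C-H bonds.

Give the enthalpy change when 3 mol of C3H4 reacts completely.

ΔH = −993 kJ

Bonds broken (reactants):
  C≡C: 1 × 815 = 815
  C-C: 1 × 336 = 336
  C-H: 4 × 423 = 1692
  H-H: 2 × 441 = 882
  Σ(broken) = 3725 kJ
Bonds formed (products):
  C-C: 2 × 336 = 672
  C-H: 8 × 423 = 3384
  Σ(formed) = 4056 kJ
ΔH = Σ(broken) − Σ(formed) = 3725 − 4056 = −331 kJ
For 3× the reaction as written: 3 × (−331) = −993 kJ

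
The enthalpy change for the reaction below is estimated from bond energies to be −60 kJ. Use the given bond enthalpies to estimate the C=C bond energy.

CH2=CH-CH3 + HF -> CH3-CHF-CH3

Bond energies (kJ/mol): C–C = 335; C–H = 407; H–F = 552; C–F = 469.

D(C=C) ≈ 599 kJ/mol

Let D be the C=C bond energy.
Σ(broken) = 1×335 + 6×407 + 1×D + 1×552 = 3329 + D
Σ(formed) = 2×335 + 1×469 + 7×407 = 3988
ΔH = Σ(broken) − Σ(formed) = (3329 + D) − (3988) = −659 + D
Setting this equal to −60 kJ gives D = 599 kJ/mol.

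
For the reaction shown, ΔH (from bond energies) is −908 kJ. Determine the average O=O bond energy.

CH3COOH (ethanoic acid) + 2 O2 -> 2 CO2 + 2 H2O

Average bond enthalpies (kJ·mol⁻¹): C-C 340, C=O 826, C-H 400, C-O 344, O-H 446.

Let D be the O=O bond energy.
Σ(broken) = 1×340 + 3×400 + 1×344 + 1×826 + 1×446 + 2×D = 3156 + 2D
Σ(formed) = 4×826 + 4×446 = 5088
ΔH = Σ(broken) − Σ(formed) = (3156 + 2D) − (5088) = −1932 + 2D
Setting this equal to −908 kJ gives 2D = 1024, so D = 512 kJ/mol.

D(O=O) ≈ 512 kJ/mol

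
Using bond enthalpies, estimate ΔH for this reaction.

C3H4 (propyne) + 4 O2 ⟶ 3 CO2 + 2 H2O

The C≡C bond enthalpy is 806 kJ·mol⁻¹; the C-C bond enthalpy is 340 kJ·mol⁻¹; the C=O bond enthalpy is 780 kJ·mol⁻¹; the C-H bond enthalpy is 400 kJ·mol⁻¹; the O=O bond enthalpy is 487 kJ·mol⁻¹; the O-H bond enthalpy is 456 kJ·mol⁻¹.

ΔH ≈ −1810 kJ

Bonds broken (reactants):
  C≡C: 1 × 806 = 806
  C-C: 1 × 340 = 340
  C-H: 4 × 400 = 1600
  O=O: 4 × 487 = 1948
  Σ(broken) = 4694 kJ
Bonds formed (products):
  C=O: 6 × 780 = 4680
  O-H: 4 × 456 = 1824
  Σ(formed) = 6504 kJ
ΔH = Σ(broken) − Σ(formed) = 4694 − 6504 = −1810 kJ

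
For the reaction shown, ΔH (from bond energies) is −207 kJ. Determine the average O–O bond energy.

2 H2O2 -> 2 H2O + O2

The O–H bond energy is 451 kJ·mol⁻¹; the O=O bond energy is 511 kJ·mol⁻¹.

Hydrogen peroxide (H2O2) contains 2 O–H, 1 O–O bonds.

D(O–O) ≈ 152 kJ/mol

Let D be the O–O bond energy.
Σ(broken) = 4×451 + 2×D = 1804 + 2D
Σ(formed) = 4×451 + 1×511 = 2315
ΔH = Σ(broken) − Σ(formed) = (1804 + 2D) − (2315) = −511 + 2D
Setting this equal to −207 kJ gives 2D = 304, so D = 152 kJ/mol.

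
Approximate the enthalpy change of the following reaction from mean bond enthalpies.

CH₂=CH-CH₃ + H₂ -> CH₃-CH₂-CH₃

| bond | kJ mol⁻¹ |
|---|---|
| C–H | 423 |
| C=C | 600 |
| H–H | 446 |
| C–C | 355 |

ΔH ≈ −155 kJ

Bonds broken (reactants):
  C–C: 1 × 355 = 355
  C–H: 6 × 423 = 2538
  C=C: 1 × 600 = 600
  H–H: 1 × 446 = 446
  Σ(broken) = 3939 kJ
Bonds formed (products):
  C–C: 2 × 355 = 710
  C–H: 8 × 423 = 3384
  Σ(formed) = 4094 kJ
ΔH = Σ(broken) − Σ(formed) = 3939 − 4094 = −155 kJ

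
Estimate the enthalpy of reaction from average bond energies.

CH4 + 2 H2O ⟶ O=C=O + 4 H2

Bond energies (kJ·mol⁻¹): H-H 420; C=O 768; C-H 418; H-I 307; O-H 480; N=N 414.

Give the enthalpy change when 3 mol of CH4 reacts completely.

Bonds broken (reactants):
  C-H: 4 × 418 = 1672
  O-H: 4 × 480 = 1920
  Σ(broken) = 3592 kJ
Bonds formed (products):
  C=O: 2 × 768 = 1536
  H-H: 4 × 420 = 1680
  Σ(formed) = 3216 kJ
ΔH = Σ(broken) − Σ(formed) = 3592 − 3216 = +376 kJ
For 3× the reaction as written: 3 × (+376) = +1128 kJ

ΔH = +1128 kJ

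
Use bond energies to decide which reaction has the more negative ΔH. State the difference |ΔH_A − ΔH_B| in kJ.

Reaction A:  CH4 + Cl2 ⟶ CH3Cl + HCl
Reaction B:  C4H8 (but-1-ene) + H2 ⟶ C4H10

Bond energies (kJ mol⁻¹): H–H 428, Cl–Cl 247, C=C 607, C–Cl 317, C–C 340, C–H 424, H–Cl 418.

Reaction A:
  Bonds broken (reactants):
    C–H: 4 × 424 = 1696
    Cl–Cl: 1 × 247 = 247
    Σ(broken) = 1943 kJ
  Bonds formed (products):
    C–Cl: 1 × 317 = 317
    C–H: 3 × 424 = 1272
    H–Cl: 1 × 418 = 418
    Σ(formed) = 2007 kJ
  ΔH_A = 1943 − 2007 = −64 kJ
Reaction B:
  Bonds broken (reactants):
    C–C: 2 × 340 = 680
    C–H: 8 × 424 = 3392
    C=C: 1 × 607 = 607
    H–H: 1 × 428 = 428
    Σ(broken) = 5107 kJ
  Bonds formed (products):
    C–C: 3 × 340 = 1020
    C–H: 10 × 424 = 4240
    Σ(formed) = 5260 kJ
  ΔH_B = 5107 − 5260 = −153 kJ
ΔH_A − ΔH_B = +89 kJ, so reaction B has the more negative ΔH; |ΔH_A − ΔH_B| = 89 kJ.

Reaction B, by 89 kJ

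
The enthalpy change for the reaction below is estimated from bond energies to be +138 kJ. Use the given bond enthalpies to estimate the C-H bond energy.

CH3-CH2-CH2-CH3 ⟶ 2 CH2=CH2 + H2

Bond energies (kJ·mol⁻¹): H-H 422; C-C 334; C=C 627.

Let D be the C-H bond energy.
Σ(broken) = 3×334 + 10×D = 1002 + 10D
Σ(formed) = 8×D + 2×627 + 1×422 = 1676 + 8D
ΔH = Σ(broken) − Σ(formed) = (1002 + 10D) − (1676 + 8D) = −674 + 2D
Setting this equal to +138 kJ gives 2D = 812, so D = 406 kJ/mol.

D(C-H) ≈ 406 kJ/mol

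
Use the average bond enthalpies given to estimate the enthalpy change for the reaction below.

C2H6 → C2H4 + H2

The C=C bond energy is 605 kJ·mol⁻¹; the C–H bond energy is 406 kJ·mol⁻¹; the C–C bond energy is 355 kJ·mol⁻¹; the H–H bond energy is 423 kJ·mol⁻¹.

ΔH ≈ +139 kJ

Bonds broken (reactants):
  C–C: 1 × 355 = 355
  C–H: 6 × 406 = 2436
  Σ(broken) = 2791 kJ
Bonds formed (products):
  C–H: 4 × 406 = 1624
  C=C: 1 × 605 = 605
  H–H: 1 × 423 = 423
  Σ(formed) = 2652 kJ
ΔH = Σ(broken) − Σ(formed) = 2791 − 2652 = +139 kJ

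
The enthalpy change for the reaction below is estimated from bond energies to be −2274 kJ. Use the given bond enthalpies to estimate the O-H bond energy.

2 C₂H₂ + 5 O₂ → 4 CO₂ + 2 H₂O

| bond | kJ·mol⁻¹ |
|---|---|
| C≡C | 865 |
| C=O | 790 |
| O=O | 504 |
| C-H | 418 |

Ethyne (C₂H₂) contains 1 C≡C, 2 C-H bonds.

D(O-H) ≈ 469 kJ/mol

Let D be the O-H bond energy.
Σ(broken) = 2×865 + 4×418 + 5×504 = 5922
Σ(formed) = 8×790 + 4×D = 6320 + 4D
ΔH = Σ(broken) − Σ(formed) = (5922) − (6320 + 4D) = −398 − 4D
Setting this equal to −2274 kJ gives 4D = 1876, so D = 469 kJ/mol.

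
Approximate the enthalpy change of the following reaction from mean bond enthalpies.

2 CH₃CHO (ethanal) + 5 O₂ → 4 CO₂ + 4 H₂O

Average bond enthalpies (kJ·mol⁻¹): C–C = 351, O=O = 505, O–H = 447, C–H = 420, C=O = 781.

ΔH ≈ −1675 kJ

Bonds broken (reactants):
  C–C: 2 × 351 = 702
  C–H: 8 × 420 = 3360
  C=O: 2 × 781 = 1562
  O=O: 5 × 505 = 2525
  Σ(broken) = 8149 kJ
Bonds formed (products):
  C=O: 8 × 781 = 6248
  O–H: 8 × 447 = 3576
  Σ(formed) = 9824 kJ
ΔH = Σ(broken) − Σ(formed) = 8149 − 9824 = −1675 kJ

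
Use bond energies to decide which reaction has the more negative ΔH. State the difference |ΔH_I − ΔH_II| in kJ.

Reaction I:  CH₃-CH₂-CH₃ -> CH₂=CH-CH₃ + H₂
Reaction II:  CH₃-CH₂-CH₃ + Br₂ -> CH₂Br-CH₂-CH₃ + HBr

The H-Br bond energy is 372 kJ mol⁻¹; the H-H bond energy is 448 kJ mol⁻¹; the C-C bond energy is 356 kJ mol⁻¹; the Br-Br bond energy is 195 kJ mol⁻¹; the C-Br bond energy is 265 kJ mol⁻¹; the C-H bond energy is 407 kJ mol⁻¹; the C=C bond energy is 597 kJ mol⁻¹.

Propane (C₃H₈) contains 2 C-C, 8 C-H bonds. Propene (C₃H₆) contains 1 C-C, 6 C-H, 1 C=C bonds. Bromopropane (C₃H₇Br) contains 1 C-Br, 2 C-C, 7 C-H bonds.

Reaction II, by 160 kJ

Reaction I:
  Bonds broken (reactants):
    C-C: 2 × 356 = 712
    C-H: 8 × 407 = 3256
    Σ(broken) = 3968 kJ
  Bonds formed (products):
    C-C: 1 × 356 = 356
    C-H: 6 × 407 = 2442
    C=C: 1 × 597 = 597
    H-H: 1 × 448 = 448
    Σ(formed) = 3843 kJ
  ΔH_I = 3968 − 3843 = +125 kJ
Reaction II:
  Bonds broken (reactants):
    Br-Br: 1 × 195 = 195
    C-C: 2 × 356 = 712
    C-H: 8 × 407 = 3256
    Σ(broken) = 4163 kJ
  Bonds formed (products):
    C-Br: 1 × 265 = 265
    C-C: 2 × 356 = 712
    C-H: 7 × 407 = 2849
    H-Br: 1 × 372 = 372
    Σ(formed) = 4198 kJ
  ΔH_II = 4163 − 4198 = −35 kJ
ΔH_I − ΔH_II = +160 kJ, so reaction II has the more negative ΔH; |ΔH_I − ΔH_II| = 160 kJ.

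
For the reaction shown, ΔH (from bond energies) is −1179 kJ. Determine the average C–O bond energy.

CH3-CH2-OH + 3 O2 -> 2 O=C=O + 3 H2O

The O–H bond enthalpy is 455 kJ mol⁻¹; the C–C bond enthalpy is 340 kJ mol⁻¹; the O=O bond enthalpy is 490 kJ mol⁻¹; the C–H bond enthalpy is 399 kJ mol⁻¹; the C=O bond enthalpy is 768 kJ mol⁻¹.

D(C–O) ≈ 363 kJ/mol

Let D be the C–O bond energy.
Σ(broken) = 1×340 + 5×399 + 1×D + 1×455 + 3×490 = 4260 + D
Σ(formed) = 4×768 + 6×455 = 5802
ΔH = Σ(broken) − Σ(formed) = (4260 + D) − (5802) = −1542 + D
Setting this equal to −1179 kJ gives D = 363 kJ/mol.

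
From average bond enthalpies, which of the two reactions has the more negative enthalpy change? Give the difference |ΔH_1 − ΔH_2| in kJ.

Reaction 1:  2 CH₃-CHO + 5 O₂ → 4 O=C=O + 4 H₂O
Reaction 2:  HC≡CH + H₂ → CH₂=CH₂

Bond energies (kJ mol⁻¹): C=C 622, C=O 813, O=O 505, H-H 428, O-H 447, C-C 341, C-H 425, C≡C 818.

Reaction 1:
  Bonds broken (reactants):
    C-C: 2 × 341 = 682
    C-H: 8 × 425 = 3400
    C=O: 2 × 813 = 1626
    O=O: 5 × 505 = 2525
    Σ(broken) = 8233 kJ
  Bonds formed (products):
    C=O: 8 × 813 = 6504
    O-H: 8 × 447 = 3576
    Σ(formed) = 10080 kJ
  ΔH_1 = 8233 − 10080 = −1847 kJ
Reaction 2:
  Bonds broken (reactants):
    C≡C: 1 × 818 = 818
    C-H: 2 × 425 = 850
    H-H: 1 × 428 = 428
    Σ(broken) = 2096 kJ
  Bonds formed (products):
    C-H: 4 × 425 = 1700
    C=C: 1 × 622 = 622
    Σ(formed) = 2322 kJ
  ΔH_2 = 2096 − 2322 = −226 kJ
ΔH_1 − ΔH_2 = −1621 kJ, so reaction 1 has the more negative ΔH; |ΔH_1 − ΔH_2| = 1621 kJ.

Reaction 1, by 1621 kJ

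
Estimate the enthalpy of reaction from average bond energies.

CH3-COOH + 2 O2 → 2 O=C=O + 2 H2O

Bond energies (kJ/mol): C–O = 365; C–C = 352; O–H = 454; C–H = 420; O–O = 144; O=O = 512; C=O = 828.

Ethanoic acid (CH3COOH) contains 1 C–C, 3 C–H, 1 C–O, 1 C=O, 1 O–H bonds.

ΔH ≈ −845 kJ

Bonds broken (reactants):
  C–C: 1 × 352 = 352
  C–H: 3 × 420 = 1260
  C–O: 1 × 365 = 365
  C=O: 1 × 828 = 828
  O–H: 1 × 454 = 454
  O=O: 2 × 512 = 1024
  Σ(broken) = 4283 kJ
Bonds formed (products):
  C=O: 4 × 828 = 3312
  O–H: 4 × 454 = 1816
  Σ(formed) = 5128 kJ
ΔH = Σ(broken) − Σ(formed) = 4283 − 5128 = −845 kJ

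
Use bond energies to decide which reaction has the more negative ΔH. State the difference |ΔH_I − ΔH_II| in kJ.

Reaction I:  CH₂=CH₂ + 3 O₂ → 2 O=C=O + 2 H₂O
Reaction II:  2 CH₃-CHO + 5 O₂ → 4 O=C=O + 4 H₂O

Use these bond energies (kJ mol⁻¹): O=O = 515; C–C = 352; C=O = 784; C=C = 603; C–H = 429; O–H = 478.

Reaction II, by 633 kJ

Reaction I:
  Bonds broken (reactants):
    C–H: 4 × 429 = 1716
    C=C: 1 × 603 = 603
    O=O: 3 × 515 = 1545
    Σ(broken) = 3864 kJ
  Bonds formed (products):
    C=O: 4 × 784 = 3136
    O–H: 4 × 478 = 1912
    Σ(formed) = 5048 kJ
  ΔH_I = 3864 − 5048 = −1184 kJ
Reaction II:
  Bonds broken (reactants):
    C–C: 2 × 352 = 704
    C–H: 8 × 429 = 3432
    C=O: 2 × 784 = 1568
    O=O: 5 × 515 = 2575
    Σ(broken) = 8279 kJ
  Bonds formed (products):
    C=O: 8 × 784 = 6272
    O–H: 8 × 478 = 3824
    Σ(formed) = 10096 kJ
  ΔH_II = 8279 − 10096 = −1817 kJ
ΔH_I − ΔH_II = +633 kJ, so reaction II has the more negative ΔH; |ΔH_I − ΔH_II| = 633 kJ.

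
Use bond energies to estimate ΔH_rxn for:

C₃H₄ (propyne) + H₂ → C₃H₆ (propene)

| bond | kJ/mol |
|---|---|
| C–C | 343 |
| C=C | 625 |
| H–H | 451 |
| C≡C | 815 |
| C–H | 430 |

Bonds broken (reactants):
  C≡C: 1 × 815 = 815
  C–C: 1 × 343 = 343
  C–H: 4 × 430 = 1720
  H–H: 1 × 451 = 451
  Σ(broken) = 3329 kJ
Bonds formed (products):
  C–C: 1 × 343 = 343
  C–H: 6 × 430 = 2580
  C=C: 1 × 625 = 625
  Σ(formed) = 3548 kJ
ΔH = Σ(broken) − Σ(formed) = 3329 − 3548 = −219 kJ

ΔH ≈ −219 kJ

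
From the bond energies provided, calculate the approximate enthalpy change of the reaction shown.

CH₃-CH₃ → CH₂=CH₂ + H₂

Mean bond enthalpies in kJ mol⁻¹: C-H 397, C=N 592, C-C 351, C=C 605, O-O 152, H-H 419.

ΔH ≈ +121 kJ

Bonds broken (reactants):
  C-C: 1 × 351 = 351
  C-H: 6 × 397 = 2382
  Σ(broken) = 2733 kJ
Bonds formed (products):
  C-H: 4 × 397 = 1588
  C=C: 1 × 605 = 605
  H-H: 1 × 419 = 419
  Σ(formed) = 2612 kJ
ΔH = Σ(broken) − Σ(formed) = 2733 − 2612 = +121 kJ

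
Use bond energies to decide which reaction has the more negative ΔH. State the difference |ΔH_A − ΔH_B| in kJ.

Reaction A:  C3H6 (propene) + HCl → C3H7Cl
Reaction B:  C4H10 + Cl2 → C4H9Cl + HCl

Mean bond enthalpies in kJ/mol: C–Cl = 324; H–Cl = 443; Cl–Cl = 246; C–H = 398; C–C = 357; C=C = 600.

Reaction A:
  Bonds broken (reactants):
    C–C: 1 × 357 = 357
    C–H: 6 × 398 = 2388
    C=C: 1 × 600 = 600
    H–Cl: 1 × 443 = 443
    Σ(broken) = 3788 kJ
  Bonds formed (products):
    C–C: 2 × 357 = 714
    C–Cl: 1 × 324 = 324
    C–H: 7 × 398 = 2786
    Σ(formed) = 3824 kJ
  ΔH_A = 3788 − 3824 = −36 kJ
Reaction B:
  Bonds broken (reactants):
    C–C: 3 × 357 = 1071
    C–H: 10 × 398 = 3980
    Cl–Cl: 1 × 246 = 246
    Σ(broken) = 5297 kJ
  Bonds formed (products):
    C–C: 3 × 357 = 1071
    C–Cl: 1 × 324 = 324
    C–H: 9 × 398 = 3582
    H–Cl: 1 × 443 = 443
    Σ(formed) = 5420 kJ
  ΔH_B = 5297 − 5420 = −123 kJ
ΔH_A − ΔH_B = +87 kJ, so reaction B has the more negative ΔH; |ΔH_A − ΔH_B| = 87 kJ.

Reaction B, by 87 kJ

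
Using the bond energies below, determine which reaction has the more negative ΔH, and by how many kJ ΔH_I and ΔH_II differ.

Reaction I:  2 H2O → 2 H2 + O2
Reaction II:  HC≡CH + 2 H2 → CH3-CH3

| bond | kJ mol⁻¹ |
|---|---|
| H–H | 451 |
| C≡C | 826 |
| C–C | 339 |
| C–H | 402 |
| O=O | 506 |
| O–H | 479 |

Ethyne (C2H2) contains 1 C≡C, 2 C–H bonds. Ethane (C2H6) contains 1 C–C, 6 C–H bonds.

Reaction II, by 727 kJ

Reaction I:
  Bonds broken (reactants):
    O–H: 4 × 479 = 1916
    Σ(broken) = 1916 kJ
  Bonds formed (products):
    H–H: 2 × 451 = 902
    O=O: 1 × 506 = 506
    Σ(formed) = 1408 kJ
  ΔH_I = 1916 − 1408 = +508 kJ
Reaction II:
  Bonds broken (reactants):
    C≡C: 1 × 826 = 826
    C–H: 2 × 402 = 804
    H–H: 2 × 451 = 902
    Σ(broken) = 2532 kJ
  Bonds formed (products):
    C–C: 1 × 339 = 339
    C–H: 6 × 402 = 2412
    Σ(formed) = 2751 kJ
  ΔH_II = 2532 − 2751 = −219 kJ
ΔH_I − ΔH_II = +727 kJ, so reaction II has the more negative ΔH; |ΔH_I − ΔH_II| = 727 kJ.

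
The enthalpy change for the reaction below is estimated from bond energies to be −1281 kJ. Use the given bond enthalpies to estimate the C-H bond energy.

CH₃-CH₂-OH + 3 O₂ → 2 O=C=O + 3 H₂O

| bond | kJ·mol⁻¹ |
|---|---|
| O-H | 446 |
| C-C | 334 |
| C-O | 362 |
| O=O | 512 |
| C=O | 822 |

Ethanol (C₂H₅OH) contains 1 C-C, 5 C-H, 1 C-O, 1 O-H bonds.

D(C-H) ≈ 401 kJ/mol

Let D be the C-H bond energy.
Σ(broken) = 1×334 + 5×D + 1×362 + 1×446 + 3×512 = 2678 + 5D
Σ(formed) = 4×822 + 6×446 = 5964
ΔH = Σ(broken) − Σ(formed) = (2678 + 5D) − (5964) = −3286 + 5D
Setting this equal to −1281 kJ gives 5D = 2005, so D = 401 kJ/mol.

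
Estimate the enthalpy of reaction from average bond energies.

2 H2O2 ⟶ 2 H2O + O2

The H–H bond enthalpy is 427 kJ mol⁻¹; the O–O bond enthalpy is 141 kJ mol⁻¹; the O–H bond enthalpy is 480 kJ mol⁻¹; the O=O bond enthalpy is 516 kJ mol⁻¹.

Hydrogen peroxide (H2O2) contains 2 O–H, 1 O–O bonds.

Bonds broken (reactants):
  O–H: 4 × 480 = 1920
  O–O: 2 × 141 = 282
  Σ(broken) = 2202 kJ
Bonds formed (products):
  O–H: 4 × 480 = 1920
  O=O: 1 × 516 = 516
  Σ(formed) = 2436 kJ
ΔH = Σ(broken) − Σ(formed) = 2202 − 2436 = −234 kJ

ΔH ≈ −234 kJ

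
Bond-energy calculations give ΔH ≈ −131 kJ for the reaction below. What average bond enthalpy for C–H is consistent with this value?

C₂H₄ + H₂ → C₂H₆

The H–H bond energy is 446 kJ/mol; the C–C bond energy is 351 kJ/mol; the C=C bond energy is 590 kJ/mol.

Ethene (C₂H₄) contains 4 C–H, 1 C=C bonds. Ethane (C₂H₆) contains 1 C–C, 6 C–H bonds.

Let D be the C–H bond energy.
Σ(broken) = 4×D + 1×590 + 1×446 = 1036 + 4D
Σ(formed) = 1×351 + 6×D = 351 + 6D
ΔH = Σ(broken) − Σ(formed) = (1036 + 4D) − (351 + 6D) = +685 − 2D
Setting this equal to −131 kJ gives 2D = 816, so D = 408 kJ/mol.

D(C–H) ≈ 408 kJ/mol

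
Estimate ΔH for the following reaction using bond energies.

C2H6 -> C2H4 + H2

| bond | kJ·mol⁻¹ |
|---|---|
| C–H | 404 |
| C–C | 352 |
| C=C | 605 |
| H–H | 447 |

ΔH ≈ +108 kJ

Bonds broken (reactants):
  C–C: 1 × 352 = 352
  C–H: 6 × 404 = 2424
  Σ(broken) = 2776 kJ
Bonds formed (products):
  C–H: 4 × 404 = 1616
  C=C: 1 × 605 = 605
  H–H: 1 × 447 = 447
  Σ(formed) = 2668 kJ
ΔH = Σ(broken) − Σ(formed) = 2776 − 2668 = +108 kJ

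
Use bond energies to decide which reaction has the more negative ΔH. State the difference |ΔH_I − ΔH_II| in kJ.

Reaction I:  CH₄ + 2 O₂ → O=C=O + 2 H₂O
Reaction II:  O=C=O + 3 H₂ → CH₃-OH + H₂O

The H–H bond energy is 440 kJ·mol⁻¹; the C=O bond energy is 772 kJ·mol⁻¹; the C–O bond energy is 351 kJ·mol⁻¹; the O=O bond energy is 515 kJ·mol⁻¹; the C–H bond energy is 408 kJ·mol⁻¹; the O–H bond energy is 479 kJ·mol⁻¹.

Reaction I, by 650 kJ

Reaction I:
  Bonds broken (reactants):
    C–H: 4 × 408 = 1632
    O=O: 2 × 515 = 1030
    Σ(broken) = 2662 kJ
  Bonds formed (products):
    C=O: 2 × 772 = 1544
    O–H: 4 × 479 = 1916
    Σ(formed) = 3460 kJ
  ΔH_I = 2662 − 3460 = −798 kJ
Reaction II:
  Bonds broken (reactants):
    C=O: 2 × 772 = 1544
    H–H: 3 × 440 = 1320
    Σ(broken) = 2864 kJ
  Bonds formed (products):
    C–H: 3 × 408 = 1224
    C–O: 1 × 351 = 351
    O–H: 3 × 479 = 1437
    Σ(formed) = 3012 kJ
  ΔH_II = 2864 − 3012 = −148 kJ
ΔH_I − ΔH_II = −650 kJ, so reaction I has the more negative ΔH; |ΔH_I − ΔH_II| = 650 kJ.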